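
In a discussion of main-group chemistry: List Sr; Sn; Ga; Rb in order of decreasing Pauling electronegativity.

Sn > Ga > Sr > Rb

Ga is in period 4, group 13; Rb is in period 5, group 1; Sr is in period 5, group 2; Sn is in period 5, group 14.
Electronegativity increases across a period and decreases down a group, tracking effective nuclear charge and atomic size.
Here both period and group differ, so the two effects have to be weighed against each other.
Sr > Rb: Sr lies to the right of Rb in period 5, so the across-period effect alone puts Sr higher.
Ga > Sr: relative to Sr, both the across-period and down-group shifts push Ga's electronegativity up.
Sn > Ga: the two effects oppose for this pair; the across-period effect wins (1.96 vs 1.81).
Tabulated electronegativity (Pauling): Ga 1.81, Rb 0.82, Sr 0.95, Sn 1.96.
So from highest to lowest: Sn > Ga > Sr > Rb.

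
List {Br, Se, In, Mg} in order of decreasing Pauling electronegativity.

Mg is in period 3, group 2; Se is in period 4, group 16; Br is in period 4, group 17; In is in period 5, group 13.
Electronegativity increases across a period and decreases down a group, tracking effective nuclear charge and atomic size.
Neither a single period nor a single group — weigh both effects.
In > Mg: the two effects oppose for this pair; the across-period effect wins (1.78 vs 1.31).
Se > In: relative to In, both the across-period and down-group shifts push Se's electronegativity up.
Br > Se: both are in period 4; the period trend gives Br the larger value.
For reference (Pauling): Mg 1.31, Se 2.55, Br 2.96, In 1.78.
So from highest to lowest: Br > Se > In > Mg.

Br > Se > In > Mg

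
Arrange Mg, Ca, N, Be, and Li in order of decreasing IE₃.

The third ionization energy removes an electron from the +2 ion. For each element: Mg²⁺ is the bare [Ne] core; Ca²⁺ is the bare [Ar] core; N²⁺ still has 3 valence electrons; Be²⁺ is the bare [He] core; Li²⁺ is already 1 electron into the core.
Breaking into a closed-shell core is much more expensive than removing a leftover valence electron — Ca, Mg, Li and Be have the largest IE_3 here.
Tabulated IE_3 (kJ/mol): Mg 7733, Ca 4912, N 4578, Be 14849, Li 11815.
So the third ionization energies run N < Ca < Mg < Li < Be.

Be > Li > Mg > Ca > N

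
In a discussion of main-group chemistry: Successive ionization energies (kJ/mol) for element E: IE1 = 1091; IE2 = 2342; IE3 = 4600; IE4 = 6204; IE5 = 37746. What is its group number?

Group 14

Look for the largest jump between consecutive ionization energies: IE5/IE4 ≈ 6.1, far larger than any earlier ratio.
That jump marks the point where a core electron is being removed. So the atom has 4 valence electrons.
A main-group element with 4 valence electrons is in group 14.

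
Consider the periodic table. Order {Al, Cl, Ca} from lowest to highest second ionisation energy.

The second ionization energy removes an electron from the +1 ion. For each element: Al⁺ still has 2 valence electrons; Cl⁺ still has 6 valence electrons; Ca⁺ still has 1 valence electron.
All are still removing valence electrons, so compare the +1 ions as you would atoms: IE_2 generally rises across a period (higher Z_eff) and falls down a group (larger shell), subject to the usual subshell exceptions.
Valence configurations: Al⁺ [Ne]3s², Cl⁺ [Ne]3s²3p⁴, Ca⁺ [Ar]4s¹.
Approximate IE_2 values (kJ/mol): Al 1817, Cl 2298, Ca 1145.
Overall IE_2 order: Ca < Al < Cl.

Ca < Al < Cl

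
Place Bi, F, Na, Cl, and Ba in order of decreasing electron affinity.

Atoms with high Z_eff and room in the valence shell (especially the halogens) have the most exothermic electron affinities.
Neither a single period nor a single group — weigh both effects.
Na > Ba: period and group pull opposite ways; the down-group shift dominates (53 vs 14 kJ/mol).
Bi > Na: the two effects oppose for this pair; the across-period effect wins (91 vs 53 kJ/mol).
F > Bi: relative to Bi, both the across-period and down-group shifts push F's electron affinity up.
Cl > F: this pair runs against the simple trend — see the exception note.
Note the exception: Cl has a higher electron affinity than F, contrary to the simple trend — F's small 2p subshell makes the incoming electron feel strong e⁻–e⁻ repulsion, so Cl actually releases more energy on gaining an electron.
Tabulated electron affinity (kJ/mol): F 328, Na 53, Cl 349, Ba 14, Bi 91.
So from highest to lowest: Cl > F > Bi > Na > Ba.

Cl, F, Bi, Na, Ba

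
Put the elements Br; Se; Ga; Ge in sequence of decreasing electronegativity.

Ga is in period 4, group 13; Ge is in period 4, group 14; Se is in period 4, group 16; Br is in period 4, group 17.
EN rises left→right (higher Z_eff, smaller atoms) and falls top→bottom (larger, more shielded atoms).
All lie in period 4, so electronegativity increases left to right.
So from highest to lowest: Br > Se > Ge > Ga.

Br, Se, Ge, Ga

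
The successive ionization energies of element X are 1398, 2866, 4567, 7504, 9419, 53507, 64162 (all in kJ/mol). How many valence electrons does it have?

5

Look for the largest jump between consecutive ionization energies: IE6/IE5 ≈ 5.7, far larger than any earlier ratio.
That jump marks the point where a core electron is being removed. So the atom has 5 valence electrons.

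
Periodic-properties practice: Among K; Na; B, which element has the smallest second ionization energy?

Consider each +1 ion: K⁺ is the bare [Ar] core; Na⁺ is the bare [Ne] core; B⁺ still has 2 valence electrons.
Pulling an electron out of a noble-gas core costs far more than removing a remaining valence electron, so K and Na sit at the high end of IE_2.
Approximate IE_2 values (kJ/mol): K 3052, Na 4562, B 2427.
So the second ionization energies run B < K < Na.

B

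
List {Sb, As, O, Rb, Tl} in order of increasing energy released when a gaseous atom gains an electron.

O is in period 2, group 16; As is in period 4, group 15; Rb is in period 5, group 1; Sb is in period 5, group 15; Tl is in period 6, group 13.
Electron affinity generally becomes more exothermic across a period toward the halogens and less exothermic down a group.
Here both period and group differ, so the two effects have to be weighed against each other.
Rb > Tl: the two effects oppose for this pair; the down-group effect wins (47 vs 19 kJ/mol).
As > Rb: both effects reinforce here, so As is clearly the higher of the two.
Sb > As: this pair runs against the simple trend — see the exception note.
O > Sb: relative to Sb, both the across-period and down-group shifts push O's electron affinity up.
Note the exception: Sb has a higher electron affinity than As, contrary to the simple trend — both are half-filled np³, but the pairing/repulsion penalty for the added electron shrinks as the p orbitals become larger and more diffuse down the group, and for Sb that outweighs the weaker nuclear attraction.
Approximate values (kJ/mol): O 141, As 78, Rb 47, Sb 103, Tl 19.
So from lowest to highest: Tl < Rb < As < Sb < O.

Tl < Rb < As < Sb < O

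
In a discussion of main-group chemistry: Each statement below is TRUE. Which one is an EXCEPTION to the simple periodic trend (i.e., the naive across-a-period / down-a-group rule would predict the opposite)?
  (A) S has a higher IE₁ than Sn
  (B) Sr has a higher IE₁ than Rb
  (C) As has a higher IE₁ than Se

(C)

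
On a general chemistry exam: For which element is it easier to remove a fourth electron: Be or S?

The fourth ionization energy removes an electron from the +3 ion. For each element: Be³⁺ is already 1 electron into the core; S³⁺ still has 3 valence electrons.
Pulling an electron out of a noble-gas core costs far more than removing a remaining valence electron, so Be sits at the high end of IE_4.
Tabulated IE_4 (kJ/mol): Be 21007, S 4556.
So the fourth ionization energies run S < Be.

S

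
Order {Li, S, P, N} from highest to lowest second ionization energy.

Li > N > S > P

The second ionization energy removes an electron from the +1 ion. For each element: Li⁺ is the bare [He] core; S⁺ still has 5 valence electrons; P⁺ still has 4 valence electrons; N⁺ still has 4 valence electrons.
Pulling an electron out of a noble-gas core costs far more than removing a remaining valence electron, so Li sits at the high end of IE_2.
Valence configurations: S⁺ [Ne]3s²3p³, P⁺ [Ne]3s²3p², N⁺ [He]2s²2p².
Tabulated IE_2 (kJ/mol): Li 7298, S 2252, P 1907, N 2856.
Hence IE_2: P < S < N < Li.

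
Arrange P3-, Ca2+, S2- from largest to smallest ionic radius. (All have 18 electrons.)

All of these have 18 electrons, so size is governed by nuclear charge alone: the more protons, the stronger the pull on the same electron cloud, and the smaller the ion.
Nuclear charges: Ca2+ (Z=20), S2- (Z=16), P3- (Z=15).
Largest to smallest: P3- > S2- > Ca2+.

P3- > S2- > Ca2+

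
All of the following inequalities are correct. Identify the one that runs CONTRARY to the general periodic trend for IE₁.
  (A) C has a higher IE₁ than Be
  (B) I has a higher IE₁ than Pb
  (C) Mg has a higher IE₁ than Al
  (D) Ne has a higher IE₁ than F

(C)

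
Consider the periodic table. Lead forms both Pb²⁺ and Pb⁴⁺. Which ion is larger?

Pb²⁺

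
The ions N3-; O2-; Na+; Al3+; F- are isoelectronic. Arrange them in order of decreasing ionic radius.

N3-, O2-, F-, Na+, Al3+

All of these have 10 electrons, so size is governed by nuclear charge alone: the more protons, the stronger the pull on the same electron cloud, and the smaller the ion.
Nuclear charges: Al3+ (Z=13), Na+ (Z=11), F- (Z=9), O2- (Z=8), N3- (Z=7).
Largest to smallest: N3- > O2- > F- > Na+ > Al3+.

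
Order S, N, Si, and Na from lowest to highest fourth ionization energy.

Consider each +3 ion: S³⁺ still has 3 valence electrons; N³⁺ still has 2 valence electrons; Si³⁺ still has 1 valence electron; Na³⁺ is already 2 electrons into the core.
Core electrons are held far more tightly than valence electrons, so Na tops the IE_4 order.
Valence configurations: S³⁺ [Ne]3s²3p¹, N³⁺ [He]2s², Si³⁺ [Ne]3s¹.
The numbers (kJ/mol): S 4556, N 7475, Si 4356, Na 9543.
Overall IE_4 order: Si < S < N < Na.

Si < S < N < Na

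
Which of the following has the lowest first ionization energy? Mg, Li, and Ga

Li

Removing the outermost electron gets harder across a period and easier down a group.
These sit on a diagonal, where the across-period and down-group effects partly cancel.
Ga > Li: period and group pull opposite ways; the across-period shift dominates (579 vs 520 kJ/mol).
Mg > Ga: period and group pull opposite ways; the down-group shift dominates (738 vs 579 kJ/mol).
Tabulated first ionization energy (kJ/mol): Li 520, Mg 738, Ga 579.
The lowest first ionization energy among these belongs to Li.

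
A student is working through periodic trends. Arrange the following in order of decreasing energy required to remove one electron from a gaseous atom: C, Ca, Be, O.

Be is in period 2, group 2; C is in period 2, group 14; O is in period 2, group 16; Ca is in period 4, group 2.
Removing the outermost electron gets harder across a period and easier down a group.
Here both period and group differ, so the two effects have to be weighed against each other.
Be > Ca: Be sits above Ca in group 2, so the down-group effect alone puts Be higher.
C > Be: both are in period 2; the period trend gives C the larger value.
O > C: O lies to the right of C in period 2, so the across-period effect alone puts O higher.
Tabulated first ionization energy (kJ/mol): Be 900, C 1086, O 1314, Ca 590.
So from highest to lowest: O > C > Be > Ca.

O > C > Be > Ca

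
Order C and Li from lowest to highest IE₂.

IE_2 is the cost of taking one more electron from the +1 cation: C⁺ still has 3 valence electrons; Li⁺ is the bare [He] core.
Pulling an electron out of a noble-gas core costs far more than removing a remaining valence electron, so Li sits at the high end of IE_2.
The numbers (kJ/mol): C 2353, Li 7298.
So the second ionization energies run C < Li.

C < Li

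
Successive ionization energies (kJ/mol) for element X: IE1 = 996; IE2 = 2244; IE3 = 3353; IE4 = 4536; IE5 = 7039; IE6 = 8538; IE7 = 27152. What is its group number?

Group 16

Look for the largest jump between consecutive ionization energies: IE7/IE6 ≈ 3.2, far larger than any earlier ratio.
That jump marks the point where a core electron is being removed. So the atom has 6 valence electrons.
A main-group element with 6 valence electrons is in group 16.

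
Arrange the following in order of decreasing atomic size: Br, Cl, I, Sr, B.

Sr, I, Br, Cl, B

B is in period 2, group 13; Cl is in period 3, group 17; Br is in period 4, group 17; Sr is in period 5, group 2; I is in period 5, group 17.
Across a period the added protons contract the valence shell; down a group each new principal shell makes the atom larger.
These span different periods and groups, so the two trends combine.
Cl > B: period and group pull opposite ways; the down-group shift dominates (99 vs 85 pm).
Br > Cl: Br sits below Cl in group 17, so the down-group effect alone puts Br larger.
I > Br: I sits below Br in group 17, so the down-group effect alone puts I larger.
Sr > I: both are in period 5; the period trend gives Sr the larger value.
For reference (pm): B 85, Cl 99, Br 114, Sr 185, I 133.
So from largest to smallest: Sr > I > Br > Cl > B.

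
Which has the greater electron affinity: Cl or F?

Cl

F is in period 2, group 17; Cl is in period 3, group 17.
Atoms with high Z_eff and room in the valence shell (especially the halogens) have the most exothermic electron affinities.
All are in group 17; the group trend (electron affinity increases up the group) applies, with the exception below.
Note the exception: Cl has a higher electron affinity than F, contrary to the simple trend — F's small 2p subshell makes the incoming electron feel strong e⁻–e⁻ repulsion, so Cl actually releases more energy on gaining an electron.
For reference (kJ/mol): F 328, Cl 349.
So Cl has the greater electron affinity (Cl > F).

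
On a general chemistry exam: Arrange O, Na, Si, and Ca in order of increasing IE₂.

Ca < Si < O < Na

Consider each +1 ion: O⁺ still has 5 valence electrons; Na⁺ is the bare [Ne] core; Si⁺ still has 3 valence electrons; Ca⁺ still has 1 valence electron.
Pulling an electron out of a noble-gas core costs far more than removing a remaining valence electron, so Na sits at the high end of IE_2.
Valence configurations: O⁺ [He]2s²2p³, Si⁺ [Ne]3s²3p¹, Ca⁺ [Ar]4s¹.
Tabulated IE_2 (kJ/mol): O 3388, Na 4562, Si 1577, Ca 1145.
Putting it together, IE_2: Ca < Si < O < Na.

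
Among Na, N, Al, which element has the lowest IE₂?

Al

Consider each +1 ion: Na⁺ is the bare [Ne] core; N⁺ still has 4 valence electrons; Al⁺ still has 2 valence electrons.
Core electrons are held far more tightly than valence electrons, so Na tops the IE_2 order.
Valence configurations: N⁺ [He]2s²2p², Al⁺ [Ne]3s².
Approximate IE_2 values (kJ/mol): Na 4562, N 2856, Al 1817.
So the second ionization energies run Al < N < Na.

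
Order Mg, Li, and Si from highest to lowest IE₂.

Li, Si, Mg

The second ionization energy removes an electron from the +1 ion. For each element: Mg⁺ still has 1 valence electron; Li⁺ is the bare [He] core; Si⁺ still has 3 valence electrons.
Core electrons are held far more tightly than valence electrons, so Li tops the IE_2 order.
Valence configurations: Mg⁺ [Ne]3s¹, Si⁺ [Ne]3s²3p¹.
The numbers (kJ/mol): Mg 1451, Li 7298, Si 1577.
Hence IE_2: Mg < Si < Li.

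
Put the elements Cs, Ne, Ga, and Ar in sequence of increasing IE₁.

Cs < Ga < Ar < Ne

Ne is in period 2, group 18; Ar is in period 3, group 18; Ga is in period 4, group 13; Cs is in period 6, group 1.
IE₁ increases left→right with effective nuclear charge and decreases top→bottom as the valence shell moves farther out.
Neither a single period nor a single group — weigh both effects.
Ga > Cs: relative to Cs, both the across-period and down-group shifts push Ga's first ionization energy up.
Ar > Ga: relative to Ga, both the across-period and down-group shifts push Ar's first ionization energy up.
Ne > Ar: Ne sits above Ar in group 18, so the down-group effect alone puts Ne higher.
Approximate values (kJ/mol): Ne 2081, Ar 1521, Ga 579, Cs 376.
So from lowest to highest: Cs < Ga < Ar < Ne.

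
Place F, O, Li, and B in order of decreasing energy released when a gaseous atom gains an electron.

F > O > Li > B

Li is in period 2, group 1; B is in period 2, group 13; O is in period 2, group 16; F is in period 2, group 17.
Atoms with high Z_eff and room in the valence shell (especially the halogens) have the most exothermic electron affinities.
All lie in period 2; the across-period trend (electron affinity increases left to right) applies, with the exception below.
Note the exception: Li has a higher electron affinity than B, contrary to the simple trend — B's ns²np¹ configuration gives only a small electron affinity — the sparsely filled np subshell binds an added electron weakly.
For reference (kJ/mol): Li 60, B 27, O 141, F 328.
So from highest to lowest: F > O > Li > B.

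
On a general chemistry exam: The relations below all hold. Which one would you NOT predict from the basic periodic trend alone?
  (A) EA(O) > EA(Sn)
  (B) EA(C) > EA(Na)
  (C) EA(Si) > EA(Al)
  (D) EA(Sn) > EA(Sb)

The general trend: electron affinity increases across a period and decreases down a group.
(A) O (period 2, group 16) vs Sn (period 5, group 14): the stated order agrees with the simple trend.
(B) C (period 2, group 14) vs Na (period 3, group 1): the stated order agrees with the simple trend.
(C) Si (period 3, group 14) vs Al (period 3, group 13): the stated order agrees with the simple trend.
(D) Sn (period 5, group 14) vs Sb (period 5, group 15): the stated order contradicts the simple trend.
The exception is (D): adding an electron to Sb's half-filled 5p³ is unfavourable, so Sn has the more exothermic EA.

(D)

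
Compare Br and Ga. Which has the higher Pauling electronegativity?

Br

Ga is in period 4, group 13; Br is in period 4, group 17.
Smaller atoms with higher effective nuclear charge are more electronegative.
All lie in period 4, so electronegativity increases left to right.
So Br has the higher Pauling electronegativity (Br > Ga).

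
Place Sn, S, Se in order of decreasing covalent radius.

Sn > Se > S

S is in period 3, group 16; Se is in period 4, group 16; Sn is in period 5, group 14.
Atomic radius shrinks across a period as nuclear charge pulls the same shell inward, and grows down a group as new shells are added.
These span different periods and groups, so the two trends combine.
Se > S: they share group 16; the group trend gives Se the larger value.
Sn > Se: relative to Se, both the across-period and down-group shifts push Sn's atomic radius up.
Approximate values (pm): S 103, Se 116, Sn 140.
So from largest to smallest: Sn > Se > S.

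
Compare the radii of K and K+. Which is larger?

K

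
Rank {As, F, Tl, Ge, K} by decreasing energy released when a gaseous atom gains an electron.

F, Ge, As, K, Tl

Electron affinity generally becomes more exothermic across a period toward the halogens and less exothermic down a group.
Neither a single period nor a single group — weigh both effects.
K > Tl: period and group pull opposite ways; the down-group shift dominates (48 vs 19 kJ/mol).
As > K: As lies to the right of K in period 4, so the across-period effect alone puts As higher.
Ge > As: this pair runs against the simple trend — see the exception note.
F > Ge: relative to Ge, both the across-period and down-group shifts push F's electron affinity up.
Note the exception: Ge has a higher electron affinity than As, contrary to the simple trend — adding an electron to As's half-filled 4p³ is unfavourable, so Ge (4p²) has the more exothermic EA.
For reference (kJ/mol): F 328, K 48, Ge 119, As 78, Tl 19.
So from highest to lowest: F > Ge > As > K > Tl.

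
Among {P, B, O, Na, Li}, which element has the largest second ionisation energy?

IE_2 is the cost of taking one more electron from the +1 cation: P⁺ still has 4 valence electrons; B⁺ still has 2 valence electrons; O⁺ still has 5 valence electrons; Na⁺ is the bare [Ne] core; Li⁺ is the bare [He] core.
Core electrons are held far more tightly than valence electrons, so Na and Li top the IE_2 order.
Valence configurations: P⁺ [Ne]3s²3p², B⁺ [He]2s², O⁺ [He]2s²2p³.
Tabulated IE_2 (kJ/mol): P 1907, B 2427, O 3388, Na 4562, Li 7298.
Overall IE_2 order: P < B < O < Na < Li.

Li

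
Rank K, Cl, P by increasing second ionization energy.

P < Cl < K

IE_2 is the cost of taking one more electron from the +1 cation: K⁺ is the bare [Ar] core; Cl⁺ still has 6 valence electrons; P⁺ still has 4 valence electrons.
Core electrons are held far more tightly than valence electrons, so K tops the IE_2 order.
Valence configurations: Cl⁺ [Ne]3s²3p⁴, P⁺ [Ne]3s²3p².
The numbers (kJ/mol): K 3052, Cl 2298, P 1907.
Hence IE_2: P < Cl < K.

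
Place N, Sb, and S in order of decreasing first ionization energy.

N > S > Sb

N is in period 2, group 15; S is in period 3, group 16; Sb is in period 5, group 15.
Removing the outermost electron gets harder across a period and easier down a group.
These span different periods and groups, so the two trends combine.
S > Sb: relative to Sb, both the across-period and down-group shifts push S's first ionization energy up.
N > S: the two effects oppose for this pair; the down-group effect wins (1402 vs 1000 kJ/mol).
Tabulated first ionization energy (kJ/mol): N 1402, S 1000, Sb 831.
So from highest to lowest: N > S > Sb.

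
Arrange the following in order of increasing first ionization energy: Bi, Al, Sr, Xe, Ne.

Sr < Al < Bi < Xe < Ne

Ne is in period 2, group 18; Al is in period 3, group 13; Sr is in period 5, group 2; Xe is in period 5, group 18; Bi is in period 6, group 15.
Removing the outermost electron gets harder across a period and easier down a group.
Neither a single period nor a single group — weigh both effects.
Al > Sr: relative to Sr, both the across-period and down-group shifts push Al's first ionization energy up.
Bi > Al: the two effects oppose for this pair; the across-period effect wins (703 vs 578 kJ/mol).
Xe > Bi: both effects reinforce here, so Xe is clearly the higher of the two.
Ne > Xe: they share group 18; the group trend gives Ne the larger value.
For reference (kJ/mol): Ne 2081, Al 578, Sr 550, Xe 1170, Bi 703.
So from lowest to highest: Sr < Al < Bi < Xe < Ne.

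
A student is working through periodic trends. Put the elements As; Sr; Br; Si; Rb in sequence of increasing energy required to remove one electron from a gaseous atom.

Rb, Sr, Si, As, Br

Si is in period 3, group 14; As is in period 4, group 15; Br is in period 4, group 17; Rb is in period 5, group 1; Sr is in period 5, group 2.
Across a period the outer electron is held more tightly (higher IE₁); down a group it sits in a higher shell, more shielded, and comes off more easily.
These span different periods and groups, so the two trends combine.
Sr > Rb: both are in period 5; the period trend gives Sr the larger value.
Si > Sr: relative to Sr, both the across-period and down-group shifts push Si's first ionization energy up.
As > Si: period and group pull opposite ways; the across-period shift dominates (947 vs 786 kJ/mol).
Br > As: both are in period 4; the period trend gives Br the larger value.
For reference (kJ/mol): Si 786, As 947, Br 1140, Rb 403, Sr 550.
So from lowest to highest: Rb < Sr < Si < As < Br.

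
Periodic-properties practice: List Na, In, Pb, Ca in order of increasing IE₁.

Na < In < Ca < Pb

First ionization energy rises across a period (greater Z_eff holds electrons more tightly) and falls down a group (valence electrons are farther from the nucleus).
These sit on a diagonal, where the across-period and down-group effects partly cancel.
In > Na: period and group pull opposite ways; the across-period shift dominates (558 vs 496 kJ/mol).
Ca > In: period and group pull opposite ways; the down-group shift dominates (590 vs 558 kJ/mol).
Pb > Ca: the two effects oppose for this pair; the across-period effect wins (716 vs 590 kJ/mol).
For reference (kJ/mol): Na 496, Ca 590, In 558, Pb 716.
So from lowest to highest: Na < In < Ca < Pb.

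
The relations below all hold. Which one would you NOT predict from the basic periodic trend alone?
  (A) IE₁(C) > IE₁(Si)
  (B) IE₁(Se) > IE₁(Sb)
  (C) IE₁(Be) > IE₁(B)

The general trend: first ionization energy increases across a period and decreases down a group.
(A) C (period 2, group 14) vs Si (period 3, group 14): the stated order agrees with the simple trend.
(B) Se (period 4, group 16) vs Sb (period 5, group 15): the stated order agrees with the simple trend.
(C) Be (period 2, group 2) vs B (period 2, group 13): the stated order contradicts the simple trend.
The exception is (C): removing B's lone 2p electron is easier than breaking Be's filled 2s².

(C)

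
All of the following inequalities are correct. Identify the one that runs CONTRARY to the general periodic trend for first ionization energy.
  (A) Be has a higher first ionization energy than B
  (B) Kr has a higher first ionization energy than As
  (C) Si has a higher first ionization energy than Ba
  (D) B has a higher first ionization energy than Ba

The general trend: first ionization energy increases across a period and decreases down a group.
(A) Be (period 2, group 2) vs B (period 2, group 13): the stated order contradicts the simple trend.
(B) Kr (period 4, group 18) vs As (period 4, group 15): the stated order agrees with the simple trend.
(C) Si (period 3, group 14) vs Ba (period 6, group 2): the stated order agrees with the simple trend.
(D) B (period 2, group 13) vs Ba (period 6, group 2): the stated order agrees with the simple trend.
The exception is (A): removing B's lone 2p electron is easier than breaking Be's filled 2s².

(A)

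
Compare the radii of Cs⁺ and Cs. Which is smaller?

Cs⁺

Forming Cs⁺ removes 1 electron from Cs. Fewer electrons for the same nuclear charge means less shielding and a higher Z_eff on the remaining electrons, and for main-group metals the entire outer shell is lost.
A cation is smaller than its parent atom: Cs⁺ < Cs.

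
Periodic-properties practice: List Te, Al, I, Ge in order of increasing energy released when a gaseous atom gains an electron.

Al, Ge, Te, I

Al is in period 3, group 13; Ge is in period 4, group 14; Te is in period 5, group 16; I is in period 5, group 17.
Adding an electron releases more energy for atoms nearer the top right (short of the noble gases).
These span different periods and groups, so the two trends combine.
Ge > Al: the two effects oppose for this pair; the across-period effect wins (119 vs 42 kJ/mol).
Te > Ge: period and group pull opposite ways; the across-period shift dominates (190 vs 119 kJ/mol).
I > Te: both are in period 5; the period trend gives I the larger value.
Tabulated electron affinity (kJ/mol): Al 42, Ge 119, Te 190, I 295.
So from lowest to highest: Al < Ge < Te < I.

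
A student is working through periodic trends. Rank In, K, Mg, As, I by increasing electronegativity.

EN rises left→right (higher Z_eff, smaller atoms) and falls top→bottom (larger, more shielded atoms).
Neither a single period nor a single group — weigh both effects.
Mg > K: both effects reinforce here, so Mg is clearly the higher of the two.
In > Mg: the two effects oppose for this pair; the across-period effect wins (1.78 vs 1.31).
As > In: both effects reinforce here, so As is clearly the higher of the two.
I > As: period and group pull opposite ways; the across-period shift dominates (2.66 vs 2.18).
For reference (Pauling): Mg 1.31, K 0.82, As 2.18, In 1.78, I 2.66.
So from lowest to highest: K < Mg < In < As < I.

K, Mg, In, As, I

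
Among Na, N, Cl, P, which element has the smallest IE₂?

P

Consider each +1 ion: Na⁺ is the bare [Ne] core; N⁺ still has 4 valence electrons; Cl⁺ still has 6 valence electrons; P⁺ still has 4 valence electrons.
Breaking into a closed-shell core is much more expensive than removing a leftover valence electron — Na has the largest IE_2 here.
Valence configurations: N⁺ [He]2s²2p², Cl⁺ [Ne]3s²3p⁴, P⁺ [Ne]3s²3p².
Approximate IE_2 values (kJ/mol): Na 4562, N 2856, Cl 2298, P 1907.
Putting it together, IE_2: P < Cl < N < Na.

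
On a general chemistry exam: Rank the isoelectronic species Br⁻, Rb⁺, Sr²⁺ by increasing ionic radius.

Sr²⁺ < Rb⁺ < Br⁻

All of these have 36 electrons, so size is governed by nuclear charge alone: the more protons, the stronger the pull on the same electron cloud, and the smaller the ion.
Nuclear charges: Sr²⁺ (Z=38), Rb⁺ (Z=37), Br⁻ (Z=35).
Smallest to largest: Sr²⁺ < Rb⁺ < Br⁻.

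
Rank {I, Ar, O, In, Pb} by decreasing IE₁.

Ar > O > I > Pb > In

O is in period 2, group 16; Ar is in period 3, group 18; In is in period 5, group 13; I is in period 5, group 17; Pb is in period 6, group 14.
First ionization energy rises across a period (greater Z_eff holds electrons more tightly) and falls down a group (valence electrons are farther from the nucleus).
These span different periods and groups, so the two trends combine.
Pb > In: the two effects oppose for this pair; the across-period effect wins (716 vs 558 kJ/mol).
I > Pb: both effects reinforce here, so I is clearly the higher of the two.
O > I: period and group pull opposite ways; the down-group shift dominates (1314 vs 1008 kJ/mol).
Ar > O: the two effects oppose for this pair; the across-period effect wins (1521 vs 1314 kJ/mol).
Tabulated first ionization energy (kJ/mol): O 1314, Ar 1521, In 558, I 1008, Pb 716.
So from highest to lowest: Ar > O > I > Pb > In.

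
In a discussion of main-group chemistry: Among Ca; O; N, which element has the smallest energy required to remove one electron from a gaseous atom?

N is in period 2, group 15; O is in period 2, group 16; Ca is in period 4, group 2.
Across a period the outer electron is held more tightly (higher IE₁); down a group it sits in a higher shell, more shielded, and comes off more easily.
These span different periods and groups, so the two trends combine.
O > Ca: relative to Ca, both the across-period and down-group shifts push O's first ionization energy up.
N > O: this pair runs against the simple trend — see the exception note.
Note the exception: N has a higher first ionization energy than O, contrary to the simple trend — pairing an electron in O's 2p⁴ costs repulsion energy, so O ionizes more easily than half-filled N (2p³).
Approximate values (kJ/mol): N 1402, O 1314, Ca 590.
The smallest energy required to remove one electron from a gaseous atom among these belongs to Ca.

Ca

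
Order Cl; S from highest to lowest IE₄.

Cl, S

After 3 electrons have been removed, what remains? Cl³⁺ still has 4 valence electrons; S³⁺ still has 3 valence electrons.
All are still removing valence electrons, so compare the +3 ions as you would atoms: IE_4 generally rises across a period (higher Z_eff) and falls down a group (larger shell), subject to the usual subshell exceptions.
Valence configurations: Cl³⁺ [Ne]3s²3p², S³⁺ [Ne]3s²3p¹.
Approximate IE_4 values (kJ/mol): Cl 5159, S 4556.
Hence IE_4: S < Cl.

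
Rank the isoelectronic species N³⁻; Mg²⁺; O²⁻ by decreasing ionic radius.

N³⁻ > O²⁻ > Mg²⁺

All of these have 10 electrons, so size is governed by nuclear charge alone: the more protons, the stronger the pull on the same electron cloud, and the smaller the ion.
Nuclear charges: Mg²⁺ (Z=12), O²⁻ (Z=8), N³⁻ (Z=7).
Largest to smallest: N³⁻ > O²⁻ > Mg²⁺.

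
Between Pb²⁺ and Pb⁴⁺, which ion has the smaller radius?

Pb⁴⁺

Both ions have Z = 82 protons, but Pb⁴⁺ has lost more electrons, so its remaining electrons feel a larger effective nuclear charge per electron and are pulled in more tightly.
Higher positive charge → smaller ion, so Pb²⁺ > Pb⁴⁺.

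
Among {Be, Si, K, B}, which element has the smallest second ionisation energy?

Si

Consider each +1 ion: Be⁺ still has 1 valence electron; Si⁺ still has 3 valence electrons; K⁺ is the bare [Ar] core; B⁺ still has 2 valence electrons.
Core electrons are held far more tightly than valence electrons, so K tops the IE_2 order.
Valence configurations: Be⁺ [He]2s¹, Si⁺ [Ne]3s²3p¹, B⁺ [He]2s².
The numbers (kJ/mol): Be 1757, Si 1577, K 3052, B 2427.
Hence IE_2: Si < Be < B < K.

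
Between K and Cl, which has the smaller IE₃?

Cl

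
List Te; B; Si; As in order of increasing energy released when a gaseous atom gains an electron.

Atoms with high Z_eff and room in the valence shell (especially the halogens) have the most exothermic electron affinities.
A diagonal step moves right (one effect) and down (the opposite effect) at once.
As > B: the two effects oppose for this pair; the across-period effect wins (78 vs 27 kJ/mol).
Si > As: period and group pull opposite ways; the down-group shift dominates (134 vs 78 kJ/mol).
Te > Si: the two effects oppose for this pair; the across-period effect wins (190 vs 134 kJ/mol).
Tabulated electron affinity (kJ/mol): B 27, Si 134, As 78, Te 190.
So from lowest to highest: B < As < Si < Te.

B, As, Si, Te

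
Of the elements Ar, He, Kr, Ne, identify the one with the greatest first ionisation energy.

He is in period 1, group 18; Ne is in period 2, group 18; Ar is in period 3, group 18; Kr is in period 4, group 18.
First ionization energy rises across a period (greater Z_eff holds electrons more tightly) and falls down a group (valence electrons are farther from the nucleus).
All are in group 18, so first ionization energy increases up the group.
The greatest first ionisation energy among these belongs to He.

He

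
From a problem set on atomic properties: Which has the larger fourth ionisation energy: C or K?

IE_4 is the cost of taking one more electron from the +3 cation: C³⁺ still has 1 valence electron; K³⁺ is already 2 electrons into the core.
Usually core removal costs more than valence removal, but here the competition is close: a tightly held n=2 valence electron can cost more to remove than an n=3 core electron, so the actual values have to decide it.
Tabulated IE_4 (kJ/mol): C 6223, K 5877.
So the fourth ionization energies run K < C.

C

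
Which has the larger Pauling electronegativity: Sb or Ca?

Sb

Ca is in period 4, group 2; Sb is in period 5, group 15.
Atoms toward the upper right of the periodic table pull bonding electrons most strongly.
These span different periods and groups, so the two trends combine.
Sb > Ca: the two effects oppose for this pair; the across-period effect wins (2.05 vs 1.00).
Tabulated electronegativity (Pauling): Ca 1.00, Sb 2.05.
So Sb has the larger Pauling electronegativity (Sb > Ca).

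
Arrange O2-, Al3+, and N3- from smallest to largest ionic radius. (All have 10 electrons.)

Al3+ < O2- < N3-

All of these have 10 electrons, so size is governed by nuclear charge alone: the more protons, the stronger the pull on the same electron cloud, and the smaller the ion.
Nuclear charges: Al3+ (Z=13), O2- (Z=8), N3- (Z=7).
Smallest to largest: Al3+ < O2- < N3-.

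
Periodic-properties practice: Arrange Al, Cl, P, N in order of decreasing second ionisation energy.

IE_2 is the cost of taking one more electron from the +1 cation: Al⁺ still has 2 valence electrons; Cl⁺ still has 6 valence electrons; P⁺ still has 4 valence electrons; N⁺ still has 4 valence electrons.
All are still removing valence electrons, so compare the +1 ions as you would atoms: IE_2 generally rises across a period (higher Z_eff) and falls down a group (larger shell), subject to the usual subshell exceptions.
Valence configurations: Al⁺ [Ne]3s², Cl⁺ [Ne]3s²3p⁴, P⁺ [Ne]3s²3p², N⁺ [He]2s²2p².
Approximate IE_2 values (kJ/mol): Al 1817, Cl 2298, P 1907, N 2856.
Hence IE_2: Al < P < Cl < N.

N > Cl > P > Al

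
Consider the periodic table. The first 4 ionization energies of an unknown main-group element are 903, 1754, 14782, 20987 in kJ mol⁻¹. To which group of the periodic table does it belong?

Look for the largest jump between consecutive ionization energies: IE3/IE2 ≈ 8.4, far larger than any earlier ratio.
That jump marks the point where a core electron is being removed. So the atom has 2 valence electrons.
A main-group element with 2 valence electrons is in group 2.

Group 2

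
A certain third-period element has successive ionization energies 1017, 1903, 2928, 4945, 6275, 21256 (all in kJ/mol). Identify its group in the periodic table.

Look for the largest jump between consecutive ionization energies: IE6/IE5 ≈ 3.4, far larger than any earlier ratio.
That jump marks the point where a core electron is being removed. So the atom has 5 valence electrons.
A main-group element with 5 valence electrons is in group 15.

Group 15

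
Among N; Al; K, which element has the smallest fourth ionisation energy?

K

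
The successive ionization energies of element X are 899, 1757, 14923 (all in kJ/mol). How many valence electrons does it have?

2

Look for the largest jump between consecutive ionization energies: IE3/IE2 ≈ 8.5, far larger than any earlier ratio.
That jump marks the point where a core electron is being removed. So the atom has 2 valence electrons.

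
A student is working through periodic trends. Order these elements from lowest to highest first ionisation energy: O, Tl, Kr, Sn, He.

Tl < Sn < O < Kr < He

He is in period 1, group 18; O is in period 2, group 16; Kr is in period 4, group 18; Sn is in period 5, group 14; Tl is in period 6, group 13.
Across a period the outer electron is held more tightly (higher IE₁); down a group it sits in a higher shell, more shielded, and comes off more easily.
Here both period and group differ, so the two effects have to be weighed against each other.
Sn > Tl: both effects reinforce here, so Sn is clearly the higher of the two.
O > Sn: relative to Sn, both the across-period and down-group shifts push O's first ionization energy up.
Kr > O: period and group pull opposite ways; the across-period shift dominates (1351 vs 1314 kJ/mol).
He > Kr: they share group 18; the group trend gives He the larger value.
For reference (kJ/mol): He 2372, O 1314, Kr 1351, Sn 709, Tl 589.
So from lowest to highest: Tl < Sn < O < Kr < He.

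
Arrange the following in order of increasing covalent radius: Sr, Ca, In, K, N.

N is in period 2, group 15; K is in period 4, group 1; Ca is in period 4, group 2; Sr is in period 5, group 2; In is in period 5, group 13.
Radius decreases left→right (rising Z_eff, same n) and increases top→bottom (higher n).
Here both period and group differ, so the two effects have to be weighed against each other.
In > N: relative to N, both the across-period and down-group shifts push In's atomic radius up.
Ca > In: period and group pull opposite ways; the across-period shift dominates (171 vs 142 pm).
Sr > Ca: Sr sits below Ca in group 2, so the down-group effect alone puts Sr larger.
K > Sr: the two effects oppose for this pair; the across-period effect wins (196 vs 185 pm).
Approximate values (pm): N 71, K 196, Ca 171, Sr 185, In 142.
So from smallest to largest: N < In < Ca < Sr < K.

N, In, Ca, Sr, K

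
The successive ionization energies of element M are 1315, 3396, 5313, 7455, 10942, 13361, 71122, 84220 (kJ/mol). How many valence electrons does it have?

6

Look for the largest jump between consecutive ionization energies: IE7/IE6 ≈ 5.3, far larger than any earlier ratio.
That jump marks the point where a core electron is being removed. So the atom has 6 valence electrons.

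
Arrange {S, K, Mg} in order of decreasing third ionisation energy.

Mg, K, S

Consider each +2 ion: S²⁺ still has 4 valence electrons; K²⁺ is already 1 electron into the core; Mg²⁺ is the bare [Ne] core.
Breaking into a closed-shell core is much more expensive than removing a leftover valence electron — K and Mg have the largest IE_3 here.
Approximate IE_3 values (kJ/mol): S 3357, K 4420, Mg 7733.
So the third ionization energies run S < K < Mg.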